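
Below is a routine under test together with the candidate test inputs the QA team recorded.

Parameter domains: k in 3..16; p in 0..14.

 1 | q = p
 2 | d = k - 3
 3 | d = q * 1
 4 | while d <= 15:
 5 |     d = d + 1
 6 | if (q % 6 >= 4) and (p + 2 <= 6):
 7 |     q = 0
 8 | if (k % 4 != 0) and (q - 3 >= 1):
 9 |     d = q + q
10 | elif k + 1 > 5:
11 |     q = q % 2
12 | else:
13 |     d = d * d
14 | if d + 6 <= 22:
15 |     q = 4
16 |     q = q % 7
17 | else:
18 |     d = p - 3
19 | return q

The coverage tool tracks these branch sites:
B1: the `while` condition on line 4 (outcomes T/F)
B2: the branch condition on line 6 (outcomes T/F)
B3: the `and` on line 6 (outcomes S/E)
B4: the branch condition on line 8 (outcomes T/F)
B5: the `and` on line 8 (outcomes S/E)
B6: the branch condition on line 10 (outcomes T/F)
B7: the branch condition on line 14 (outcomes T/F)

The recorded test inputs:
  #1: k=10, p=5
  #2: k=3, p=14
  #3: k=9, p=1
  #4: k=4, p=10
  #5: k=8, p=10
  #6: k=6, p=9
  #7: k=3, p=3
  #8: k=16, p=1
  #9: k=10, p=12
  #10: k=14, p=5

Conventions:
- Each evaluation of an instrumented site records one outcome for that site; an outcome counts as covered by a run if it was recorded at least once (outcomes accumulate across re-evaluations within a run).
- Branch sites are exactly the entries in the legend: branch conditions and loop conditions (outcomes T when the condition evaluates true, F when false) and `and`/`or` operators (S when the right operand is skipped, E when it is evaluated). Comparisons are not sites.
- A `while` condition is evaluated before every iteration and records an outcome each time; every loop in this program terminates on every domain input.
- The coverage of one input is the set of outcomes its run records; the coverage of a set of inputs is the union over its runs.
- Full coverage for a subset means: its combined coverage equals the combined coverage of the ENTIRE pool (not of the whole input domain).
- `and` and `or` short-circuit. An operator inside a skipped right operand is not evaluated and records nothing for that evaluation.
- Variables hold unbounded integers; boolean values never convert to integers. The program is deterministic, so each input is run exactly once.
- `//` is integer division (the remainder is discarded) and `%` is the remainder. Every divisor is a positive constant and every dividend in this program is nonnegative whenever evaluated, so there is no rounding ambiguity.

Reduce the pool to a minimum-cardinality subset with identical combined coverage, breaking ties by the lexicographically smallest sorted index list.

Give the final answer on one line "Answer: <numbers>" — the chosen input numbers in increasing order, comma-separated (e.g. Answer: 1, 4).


#1 (k=10, p=5) -> B1->T, B1->T, B1->T, B1->T, B1->T, B1->T, B1->T, B1->T, B1->T, B1->T, B1->T, B1->F, B3->E, B2->F, ...; covered: B1=T, B1=F, B2=F, B3=E, B4=T, B5=E, B7=T
#2 (k=3, p=14) -> B1->T, B1->T, B1->F, B3->S, B2->F, B5->E, B4->T, B7->F; covered: B1=T, B1=F, B2=F, B3=S, B4=T, B5=E, B7=F
#3 (k=9, p=1) -> B1->T, B1->T, B1->T, B1->T, B1->T, B1->T, B1->T, B1->T, B1->T, B1->T, B1->T, B1->T, B1->T, B1->T, ...; covered: B1=T, B1=F, B2=F, B3=S, B4=F, B5=E, B6=T, B7=T
#4 (k=4, p=10) -> B1->T, B1->T, B1->T, B1->T, B1->T, B1->T, B1->F, B3->E, B2->F, B5->S, B4->F, B6->F, B7->F; covered: B1=T, B1=F, B2=F, B3=E, B4=F, B5=S, B6=F, B7=F
#5 (k=8, p=10) -> B1->T, B1->T, B1->T, B1->T, B1->T, B1->T, B1->F, B3->E, B2->F, B5->S, B4->F, B6->T, B7->T; covered: B1=T, B1=F, B2=F, B3=E, B4=F, B5=S, B6=T, B7=T
#6 (k=6, p=9) -> B1->T, B1->T, B1->T, B1->T, B1->T, B1->T, B1->T, B1->F, B3->S, B2->F, B5->E, B4->T, B7->F; covered: B1=T, B1=F, B2=F, B3=S, B4=T, B5=E, B7=F
#7 (k=3, p=3) -> B1->T, B1->T, B1->T, B1->T, B1->T, B1->T, B1->T, B1->T, B1->T, B1->T, B1->T, B1->T, B1->T, B1->F, ...; covered: B1=T, B1=F, B2=F, B3=S, B4=F, B5=E, B6=F, B7=F
#8 (k=16, p=1) -> B1->T, B1->T, B1->T, B1->T, B1->T, B1->T, B1->T, B1->T, B1->T, B1->T, B1->T, B1->T, B1->T, B1->T, ...; covered: B1=T, B1=F, B2=F, B3=S, B4=F, B5=S, B6=T, B7=T
#9 (k=10, p=12) -> B1->T, B1->T, B1->T, B1->T, B1->F, B3->S, B2->F, B5->E, B4->T, B7->F; covered: B1=T, B1=F, B2=F, B3=S, B4=T, B5=E, B7=F
#10 (k=14, p=5) -> B1->T, B1->T, B1->T, B1->T, B1->T, B1->T, B1->T, B1->T, B1->T, B1->T, B1->T, B1->F, B3->E, B2->F, ...; covered: B1=T, B1=F, B2=F, B3=E, B4=T, B5=E, B7=T
together the pool reaches 13 outcomes: B1=T, B1=F, B2=F, B3=S, B3=E, B4=T, B4=F, B5=S, B5=E, B6=T, B6=F, B7=T, B7=F
every size-1 subset falls short of the 13 outcomes (best: 8/13)
every size-2 subset falls short of the 13 outcomes (best: 12/13)
size 3: inputs {1, 3, 4} cover all 13 outcomes, and no lexicographically smaller subset of this size does
Answer: 1, 3, 4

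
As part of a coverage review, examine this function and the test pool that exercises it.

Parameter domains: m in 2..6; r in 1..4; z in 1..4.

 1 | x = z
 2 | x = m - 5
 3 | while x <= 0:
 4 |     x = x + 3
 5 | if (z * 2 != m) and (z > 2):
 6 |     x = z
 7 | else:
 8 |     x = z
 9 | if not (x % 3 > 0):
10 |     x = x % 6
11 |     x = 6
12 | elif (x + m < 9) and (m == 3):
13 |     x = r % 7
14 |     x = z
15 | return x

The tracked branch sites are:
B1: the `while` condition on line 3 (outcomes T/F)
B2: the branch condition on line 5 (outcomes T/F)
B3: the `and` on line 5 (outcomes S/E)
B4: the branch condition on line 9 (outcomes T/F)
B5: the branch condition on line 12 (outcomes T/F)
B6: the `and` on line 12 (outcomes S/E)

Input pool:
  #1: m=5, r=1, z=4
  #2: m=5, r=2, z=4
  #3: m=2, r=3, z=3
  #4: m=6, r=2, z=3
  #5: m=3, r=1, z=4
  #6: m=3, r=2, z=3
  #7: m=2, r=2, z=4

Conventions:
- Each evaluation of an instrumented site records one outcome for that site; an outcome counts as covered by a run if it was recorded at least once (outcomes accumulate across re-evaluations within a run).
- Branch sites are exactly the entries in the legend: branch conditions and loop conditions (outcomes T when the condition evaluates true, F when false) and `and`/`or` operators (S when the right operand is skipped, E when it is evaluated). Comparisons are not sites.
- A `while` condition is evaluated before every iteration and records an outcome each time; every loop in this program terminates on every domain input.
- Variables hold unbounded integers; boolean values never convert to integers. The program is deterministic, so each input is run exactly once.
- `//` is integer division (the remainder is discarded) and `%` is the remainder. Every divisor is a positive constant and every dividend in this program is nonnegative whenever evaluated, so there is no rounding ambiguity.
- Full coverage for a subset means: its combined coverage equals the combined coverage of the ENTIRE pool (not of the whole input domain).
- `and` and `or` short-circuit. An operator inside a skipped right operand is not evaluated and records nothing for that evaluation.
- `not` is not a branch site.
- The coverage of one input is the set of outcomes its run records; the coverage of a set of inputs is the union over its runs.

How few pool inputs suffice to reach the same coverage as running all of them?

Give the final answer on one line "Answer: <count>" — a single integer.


input #1 (m=5, r=1, z=4): events B1->T, B1->F, B3->E, B2->T, B4->F, B6->S, B5->F; covers B1=T, B1=F, B2=T, B3=E, B4=F, B5=F, B6=S
input #2 (m=5, r=2, z=4): events B1->T, B1->F, B3->E, B2->T, B4->F, B6->S, B5->F; covers B1=T, B1=F, B2=T, B3=E, B4=F, B5=F, B6=S
input #3 (m=2, r=3, z=3): events B1->T, B1->T, B1->F, B3->E, B2->T, B4->T; covers B1=T, B1=F, B2=T, B3=E, B4=T
input #4 (m=6, r=2, z=3): events B1->F, B3->S, B2->F, B4->T; covers B1=F, B2=F, B3=S, B4=T
input #5 (m=3, r=1, z=4): events B1->T, B1->F, B3->E, B2->T, B4->F, B6->E, B5->T; covers B1=T, B1=F, B2=T, B3=E, B4=F, B5=T, B6=E
input #6 (m=3, r=2, z=3): events B1->T, B1->F, B3->E, B2->T, B4->T; covers B1=T, B1=F, B2=T, B3=E, B4=T
input #7 (m=2, r=2, z=4): events B1->T, B1->T, B1->F, B3->E, B2->T, B4->F, B6->E, B5->F; covers B1=T, B1=F, B2=T, B3=E, B4=F, B5=F, B6=E
the full pool covers 12 outcomes: B1=T, B1=F, B2=T, B2=F, B3=S, B3=E, B4=T, B4=F, B5=T, B5=F, B6=S, B6=E
every size-1 subset falls short of the 12 outcomes (best: 7/12)
every size-2 subset falls short of the 12 outcomes (best: 10/12)
at size 3, {1, 4, 5} reaches all 12 outcomes; every lexicographically earlier size-3 subset fails
Answer: 3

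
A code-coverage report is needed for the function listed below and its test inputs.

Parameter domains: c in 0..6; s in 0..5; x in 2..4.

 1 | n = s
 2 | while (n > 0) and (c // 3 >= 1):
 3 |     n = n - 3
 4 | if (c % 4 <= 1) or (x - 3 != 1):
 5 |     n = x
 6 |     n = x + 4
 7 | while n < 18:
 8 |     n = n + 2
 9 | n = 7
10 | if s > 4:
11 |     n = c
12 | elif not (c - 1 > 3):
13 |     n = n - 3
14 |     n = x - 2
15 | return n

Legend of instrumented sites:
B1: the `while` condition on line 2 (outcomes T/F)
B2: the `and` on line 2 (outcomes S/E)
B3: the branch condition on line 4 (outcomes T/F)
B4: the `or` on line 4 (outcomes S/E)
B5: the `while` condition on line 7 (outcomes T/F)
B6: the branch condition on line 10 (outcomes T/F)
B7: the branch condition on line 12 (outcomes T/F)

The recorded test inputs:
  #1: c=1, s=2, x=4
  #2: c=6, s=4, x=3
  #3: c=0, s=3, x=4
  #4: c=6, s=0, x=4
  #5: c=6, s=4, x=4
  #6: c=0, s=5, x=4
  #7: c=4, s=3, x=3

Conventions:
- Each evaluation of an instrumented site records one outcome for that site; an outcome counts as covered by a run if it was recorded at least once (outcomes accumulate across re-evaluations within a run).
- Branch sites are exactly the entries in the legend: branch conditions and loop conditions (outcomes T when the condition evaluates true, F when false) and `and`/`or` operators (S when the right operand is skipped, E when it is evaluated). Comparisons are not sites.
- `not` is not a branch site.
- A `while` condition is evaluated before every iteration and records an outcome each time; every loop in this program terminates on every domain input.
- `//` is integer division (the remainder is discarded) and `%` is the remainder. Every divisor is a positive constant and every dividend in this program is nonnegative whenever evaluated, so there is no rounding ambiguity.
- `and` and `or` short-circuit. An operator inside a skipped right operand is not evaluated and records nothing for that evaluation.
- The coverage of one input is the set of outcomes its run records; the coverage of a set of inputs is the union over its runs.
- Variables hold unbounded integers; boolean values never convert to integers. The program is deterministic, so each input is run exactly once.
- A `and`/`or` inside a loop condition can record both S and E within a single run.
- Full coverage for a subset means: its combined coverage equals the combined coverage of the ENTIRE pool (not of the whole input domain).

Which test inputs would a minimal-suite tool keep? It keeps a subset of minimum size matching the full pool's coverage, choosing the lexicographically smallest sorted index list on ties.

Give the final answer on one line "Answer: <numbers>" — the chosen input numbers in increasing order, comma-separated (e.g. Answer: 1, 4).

test 1 (c=1, s=2, x=4) fires B2->E, B1->F, B4->S, B3->T, B5->T, B5->T, B5->T, B5->T, B5->T, B5->F, B6->F, B7->T; hits B1=F, B2=E, B3=T, B4=S, B5=T, B5=F, B6=F, B7=T
test 2 (c=6, s=4, x=3) fires B2->E, B1->T, B2->E, B1->T, B2->S, B1->F, B4->E, B3->T, B5->T, B5->T, B5->T, B5->T, B5->T, B5->T, ...; hits B1=T, B1=F, B2=S, B2=E, B3=T, B4=E, B5=T, B5=F, B6=F, B7=F
test 3 (c=0, s=3, x=4) fires B2->E, B1->F, B4->S, B3->T, B5->T, B5->T, B5->T, B5->T, B5->T, B5->F, B6->F, B7->T; hits B1=F, B2=E, B3=T, B4=S, B5=T, B5=F, B6=F, B7=T
test 4 (c=6, s=0, x=4) fires B2->S, B1->F, B4->E, B3->F, B5->T, B5->T, B5->T, B5->T, B5->T, B5->T, B5->T, B5->T, B5->T, B5->F, ...; hits B1=F, B2=S, B3=F, B4=E, B5=T, B5=F, B6=F, B7=F
test 5 (c=6, s=4, x=4) fires B2->E, B1->T, B2->E, B1->T, B2->S, B1->F, B4->E, B3->F, B5->T, B5->T, B5->T, B5->T, B5->T, B5->T, ...; hits B1=T, B1=F, B2=S, B2=E, B3=F, B4=E, B5=T, B5=F, B6=F, B7=F
test 6 (c=0, s=5, x=4) fires B2->E, B1->F, B4->S, B3->T, B5->T, B5->T, B5->T, B5->T, B5->T, B5->F, B6->T; hits B1=F, B2=E, B3=T, B4=S, B5=T, B5=F, B6=T
test 7 (c=4, s=3, x=3) fires B2->E, B1->T, B2->S, B1->F, B4->S, B3->T, B5->T, B5->T, B5->T, B5->T, B5->T, B5->T, B5->F, B6->F, ...; hits B1=T, B1=F, B2=S, B2=E, B3=T, B4=S, B5=T, B5=F, B6=F, B7=T
the full pool covers 14 outcomes: B1=T, B1=F, B2=S, B2=E, B3=T, B3=F, B4=S, B4=E, B5=T, B5=F, B6=T, B6=F, B7=T, B7=F
size 1 is not enough: best union over all size-1 subsets is 10/14
size 2 is not enough: best union over all size-2 subsets is 13/14
inputs {1, 5, 6} (size 3) cover everything; no size-3 subset with a lexicographically smaller index list covers all 14

Answer: 1, 5, 6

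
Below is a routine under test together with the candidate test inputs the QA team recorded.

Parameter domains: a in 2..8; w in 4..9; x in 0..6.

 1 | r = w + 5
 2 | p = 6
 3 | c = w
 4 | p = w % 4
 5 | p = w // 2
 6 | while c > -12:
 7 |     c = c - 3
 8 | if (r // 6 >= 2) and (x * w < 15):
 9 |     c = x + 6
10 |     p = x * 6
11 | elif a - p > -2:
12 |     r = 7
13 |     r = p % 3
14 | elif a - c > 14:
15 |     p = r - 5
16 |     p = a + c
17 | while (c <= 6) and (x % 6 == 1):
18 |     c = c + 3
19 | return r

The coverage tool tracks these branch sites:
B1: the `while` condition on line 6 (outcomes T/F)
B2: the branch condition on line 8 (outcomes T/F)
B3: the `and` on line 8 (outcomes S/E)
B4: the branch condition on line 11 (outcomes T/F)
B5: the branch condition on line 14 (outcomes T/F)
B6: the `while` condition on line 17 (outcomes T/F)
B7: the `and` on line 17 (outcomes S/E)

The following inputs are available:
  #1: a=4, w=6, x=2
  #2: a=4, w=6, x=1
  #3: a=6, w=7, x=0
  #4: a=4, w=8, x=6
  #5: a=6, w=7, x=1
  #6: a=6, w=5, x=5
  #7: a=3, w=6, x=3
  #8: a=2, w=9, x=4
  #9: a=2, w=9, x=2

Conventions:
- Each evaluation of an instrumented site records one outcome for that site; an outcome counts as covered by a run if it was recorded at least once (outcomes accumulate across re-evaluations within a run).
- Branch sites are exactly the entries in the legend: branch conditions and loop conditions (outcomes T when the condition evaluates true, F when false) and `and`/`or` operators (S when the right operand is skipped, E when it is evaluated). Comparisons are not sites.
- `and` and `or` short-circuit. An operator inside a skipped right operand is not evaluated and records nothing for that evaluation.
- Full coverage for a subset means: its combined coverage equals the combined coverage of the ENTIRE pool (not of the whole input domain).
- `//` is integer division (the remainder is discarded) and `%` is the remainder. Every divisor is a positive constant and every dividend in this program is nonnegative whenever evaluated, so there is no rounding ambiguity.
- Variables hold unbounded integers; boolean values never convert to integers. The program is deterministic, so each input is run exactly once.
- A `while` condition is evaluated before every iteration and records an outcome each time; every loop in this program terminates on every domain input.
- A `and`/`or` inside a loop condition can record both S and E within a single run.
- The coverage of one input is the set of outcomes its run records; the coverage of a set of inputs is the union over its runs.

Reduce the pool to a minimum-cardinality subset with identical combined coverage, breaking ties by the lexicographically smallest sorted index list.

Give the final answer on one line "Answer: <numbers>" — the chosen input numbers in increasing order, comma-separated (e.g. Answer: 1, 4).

input #1 (a=4, w=6, x=2): covers B1=T, B1=F, B2=F, B3=S, B4=T, B6=F, B7=E
input #2 (a=4, w=6, x=1): covers B1=T, B1=F, B2=F, B3=S, B4=T, B6=T, B6=F, B7=S, B7=E
input #3 (a=6, w=7, x=0): covers B1=T, B1=F, B2=T, B3=E, B6=F, B7=E
input #4 (a=4, w=8, x=6): covers B1=T, B1=F, B2=F, B3=E, B4=T, B6=F, B7=E
input #5 (a=6, w=7, x=1): covers B1=T, B1=F, B2=T, B3=E, B6=F, B7=S
input #6 (a=6, w=5, x=5): covers B1=T, B1=F, B2=F, B3=S, B4=T, B6=F, B7=E
input #7 (a=3, w=6, x=3): covers B1=T, B1=F, B2=F, B3=S, B4=T, B6=F, B7=E
input #8 (a=2, w=9, x=4): covers B1=T, B1=F, B2=F, B3=E, B4=F, B5=F, B6=F, B7=E
input #9 (a=2, w=9, x=2): covers B1=T, B1=F, B2=F, B3=E, B4=F, B5=F, B6=F, B7=E
together the pool reaches 13 outcomes: B1=T, B1=F, B2=T, B2=F, B3=S, B3=E, B4=T, B4=F, B5=F, B6=T, B6=F, B7=S, B7=E
size 1 is not enough: best union over all size-1 subsets is 9/13
size 2 is not enough: best union over all size-2 subsets is 12/13
inputs {2, 3, 8} (size 3) cover everything; no size-3 subset with a lexicographically smaller index list covers all 13

Answer: 2, 3, 8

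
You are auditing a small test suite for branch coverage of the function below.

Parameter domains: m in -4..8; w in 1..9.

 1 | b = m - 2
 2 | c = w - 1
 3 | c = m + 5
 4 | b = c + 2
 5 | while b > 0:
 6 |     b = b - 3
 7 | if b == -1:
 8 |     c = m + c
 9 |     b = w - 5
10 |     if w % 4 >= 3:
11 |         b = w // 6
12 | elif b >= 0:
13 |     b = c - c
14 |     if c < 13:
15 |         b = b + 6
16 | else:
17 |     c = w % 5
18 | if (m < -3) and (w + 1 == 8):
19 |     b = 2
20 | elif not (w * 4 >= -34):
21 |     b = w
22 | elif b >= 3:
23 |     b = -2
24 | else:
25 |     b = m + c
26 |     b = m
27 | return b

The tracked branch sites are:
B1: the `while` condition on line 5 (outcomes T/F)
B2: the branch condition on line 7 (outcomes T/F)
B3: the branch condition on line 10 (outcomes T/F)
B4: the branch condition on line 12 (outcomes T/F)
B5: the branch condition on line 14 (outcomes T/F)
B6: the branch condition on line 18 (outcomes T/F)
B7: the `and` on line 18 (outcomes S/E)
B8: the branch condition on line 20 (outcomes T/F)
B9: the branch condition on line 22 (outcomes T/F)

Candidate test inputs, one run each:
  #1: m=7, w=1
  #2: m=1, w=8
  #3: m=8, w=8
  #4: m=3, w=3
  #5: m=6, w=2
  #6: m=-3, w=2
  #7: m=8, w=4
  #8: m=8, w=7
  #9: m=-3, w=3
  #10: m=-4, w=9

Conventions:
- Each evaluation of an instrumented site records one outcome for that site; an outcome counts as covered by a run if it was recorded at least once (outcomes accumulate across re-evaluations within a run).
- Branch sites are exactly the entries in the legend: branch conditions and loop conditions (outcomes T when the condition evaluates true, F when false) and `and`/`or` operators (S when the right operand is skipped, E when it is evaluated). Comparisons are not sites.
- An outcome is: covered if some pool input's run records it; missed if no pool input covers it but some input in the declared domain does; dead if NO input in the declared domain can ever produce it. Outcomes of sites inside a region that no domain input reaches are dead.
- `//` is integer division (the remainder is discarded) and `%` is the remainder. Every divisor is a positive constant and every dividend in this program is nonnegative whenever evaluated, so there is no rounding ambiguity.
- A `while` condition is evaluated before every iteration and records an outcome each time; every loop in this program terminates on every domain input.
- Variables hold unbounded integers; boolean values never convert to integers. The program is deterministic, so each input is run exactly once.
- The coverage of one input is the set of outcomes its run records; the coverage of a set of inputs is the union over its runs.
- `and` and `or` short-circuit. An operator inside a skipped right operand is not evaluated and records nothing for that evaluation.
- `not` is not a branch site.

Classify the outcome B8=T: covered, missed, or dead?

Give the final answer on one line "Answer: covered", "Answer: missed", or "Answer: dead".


no pool input records B8=T
checking all 117 inputs in the declared domain: B8=T is never recorded -> dead
Answer: dead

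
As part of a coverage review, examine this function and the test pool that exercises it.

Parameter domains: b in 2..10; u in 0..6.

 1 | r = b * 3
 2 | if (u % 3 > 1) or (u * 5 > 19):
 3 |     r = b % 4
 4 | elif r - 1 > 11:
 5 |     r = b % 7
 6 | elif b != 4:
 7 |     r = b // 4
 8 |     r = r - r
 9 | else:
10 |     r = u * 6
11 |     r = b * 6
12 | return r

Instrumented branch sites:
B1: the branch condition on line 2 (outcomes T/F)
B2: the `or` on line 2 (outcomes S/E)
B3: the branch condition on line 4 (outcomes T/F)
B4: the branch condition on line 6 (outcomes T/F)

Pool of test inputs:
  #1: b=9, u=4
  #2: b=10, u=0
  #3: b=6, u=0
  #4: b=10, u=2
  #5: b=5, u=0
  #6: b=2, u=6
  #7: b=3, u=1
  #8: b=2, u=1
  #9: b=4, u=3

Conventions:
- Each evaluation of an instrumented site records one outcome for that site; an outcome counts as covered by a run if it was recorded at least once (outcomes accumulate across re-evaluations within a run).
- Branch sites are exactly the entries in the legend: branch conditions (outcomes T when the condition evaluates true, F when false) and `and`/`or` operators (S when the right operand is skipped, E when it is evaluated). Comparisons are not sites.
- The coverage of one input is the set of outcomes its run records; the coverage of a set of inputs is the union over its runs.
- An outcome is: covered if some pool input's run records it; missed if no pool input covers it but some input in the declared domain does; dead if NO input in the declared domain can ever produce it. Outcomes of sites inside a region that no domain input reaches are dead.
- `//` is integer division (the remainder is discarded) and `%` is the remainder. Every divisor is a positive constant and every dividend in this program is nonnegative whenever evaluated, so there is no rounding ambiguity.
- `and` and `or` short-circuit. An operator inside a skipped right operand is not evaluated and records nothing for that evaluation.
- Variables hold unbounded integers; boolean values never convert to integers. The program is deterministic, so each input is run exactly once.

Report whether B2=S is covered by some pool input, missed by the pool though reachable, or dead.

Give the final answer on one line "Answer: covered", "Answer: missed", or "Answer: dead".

B2=S is recorded by pool input(s) 4 -> covered

Answer: covered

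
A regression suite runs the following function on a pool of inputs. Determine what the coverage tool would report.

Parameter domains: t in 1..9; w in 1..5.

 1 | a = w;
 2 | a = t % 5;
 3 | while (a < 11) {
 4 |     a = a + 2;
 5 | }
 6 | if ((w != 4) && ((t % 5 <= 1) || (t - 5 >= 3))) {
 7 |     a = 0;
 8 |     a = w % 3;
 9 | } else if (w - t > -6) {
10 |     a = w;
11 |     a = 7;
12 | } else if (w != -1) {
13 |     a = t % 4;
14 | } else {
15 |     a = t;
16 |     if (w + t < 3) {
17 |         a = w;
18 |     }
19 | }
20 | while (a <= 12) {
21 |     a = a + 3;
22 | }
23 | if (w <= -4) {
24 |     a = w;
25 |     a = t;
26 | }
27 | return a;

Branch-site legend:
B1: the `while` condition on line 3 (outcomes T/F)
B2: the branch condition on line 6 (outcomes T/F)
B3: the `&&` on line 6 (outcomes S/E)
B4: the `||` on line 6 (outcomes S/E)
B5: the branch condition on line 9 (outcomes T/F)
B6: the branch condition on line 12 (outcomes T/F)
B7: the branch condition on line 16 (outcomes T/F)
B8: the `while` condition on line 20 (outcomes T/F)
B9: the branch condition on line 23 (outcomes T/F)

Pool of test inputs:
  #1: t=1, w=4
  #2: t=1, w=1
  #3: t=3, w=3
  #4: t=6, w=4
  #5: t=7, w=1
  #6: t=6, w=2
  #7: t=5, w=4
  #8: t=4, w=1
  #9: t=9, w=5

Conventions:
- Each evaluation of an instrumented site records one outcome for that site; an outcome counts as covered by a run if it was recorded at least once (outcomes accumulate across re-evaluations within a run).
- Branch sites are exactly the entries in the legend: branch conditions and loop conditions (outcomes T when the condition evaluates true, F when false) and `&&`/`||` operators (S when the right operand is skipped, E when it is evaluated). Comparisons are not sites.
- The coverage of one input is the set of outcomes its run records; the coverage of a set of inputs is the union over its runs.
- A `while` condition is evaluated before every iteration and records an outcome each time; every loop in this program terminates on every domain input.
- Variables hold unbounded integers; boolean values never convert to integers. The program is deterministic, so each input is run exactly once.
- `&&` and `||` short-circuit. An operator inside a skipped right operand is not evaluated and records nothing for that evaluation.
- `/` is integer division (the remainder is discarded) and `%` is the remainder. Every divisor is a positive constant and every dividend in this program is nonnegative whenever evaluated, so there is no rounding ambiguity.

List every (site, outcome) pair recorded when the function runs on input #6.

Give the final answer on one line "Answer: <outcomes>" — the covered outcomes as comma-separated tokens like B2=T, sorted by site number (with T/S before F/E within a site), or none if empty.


Running input #6 (t=6, w=2), event by event:
  B1->T, B1->T, B1->T, B1->T, B1->T, B1->F, B3->E, B4->S, B2->T, B8->T
  B8->T, B8->T, B8->T, B8->F, B9->F
as a set, this run covers: B1=T, B1=F, B2=T, B3=E, B4=S, B8=T, B8=F, B9=F
Answer: B1=T, B1=F, B2=T, B3=E, B4=S, B8=T, B8=F, B9=F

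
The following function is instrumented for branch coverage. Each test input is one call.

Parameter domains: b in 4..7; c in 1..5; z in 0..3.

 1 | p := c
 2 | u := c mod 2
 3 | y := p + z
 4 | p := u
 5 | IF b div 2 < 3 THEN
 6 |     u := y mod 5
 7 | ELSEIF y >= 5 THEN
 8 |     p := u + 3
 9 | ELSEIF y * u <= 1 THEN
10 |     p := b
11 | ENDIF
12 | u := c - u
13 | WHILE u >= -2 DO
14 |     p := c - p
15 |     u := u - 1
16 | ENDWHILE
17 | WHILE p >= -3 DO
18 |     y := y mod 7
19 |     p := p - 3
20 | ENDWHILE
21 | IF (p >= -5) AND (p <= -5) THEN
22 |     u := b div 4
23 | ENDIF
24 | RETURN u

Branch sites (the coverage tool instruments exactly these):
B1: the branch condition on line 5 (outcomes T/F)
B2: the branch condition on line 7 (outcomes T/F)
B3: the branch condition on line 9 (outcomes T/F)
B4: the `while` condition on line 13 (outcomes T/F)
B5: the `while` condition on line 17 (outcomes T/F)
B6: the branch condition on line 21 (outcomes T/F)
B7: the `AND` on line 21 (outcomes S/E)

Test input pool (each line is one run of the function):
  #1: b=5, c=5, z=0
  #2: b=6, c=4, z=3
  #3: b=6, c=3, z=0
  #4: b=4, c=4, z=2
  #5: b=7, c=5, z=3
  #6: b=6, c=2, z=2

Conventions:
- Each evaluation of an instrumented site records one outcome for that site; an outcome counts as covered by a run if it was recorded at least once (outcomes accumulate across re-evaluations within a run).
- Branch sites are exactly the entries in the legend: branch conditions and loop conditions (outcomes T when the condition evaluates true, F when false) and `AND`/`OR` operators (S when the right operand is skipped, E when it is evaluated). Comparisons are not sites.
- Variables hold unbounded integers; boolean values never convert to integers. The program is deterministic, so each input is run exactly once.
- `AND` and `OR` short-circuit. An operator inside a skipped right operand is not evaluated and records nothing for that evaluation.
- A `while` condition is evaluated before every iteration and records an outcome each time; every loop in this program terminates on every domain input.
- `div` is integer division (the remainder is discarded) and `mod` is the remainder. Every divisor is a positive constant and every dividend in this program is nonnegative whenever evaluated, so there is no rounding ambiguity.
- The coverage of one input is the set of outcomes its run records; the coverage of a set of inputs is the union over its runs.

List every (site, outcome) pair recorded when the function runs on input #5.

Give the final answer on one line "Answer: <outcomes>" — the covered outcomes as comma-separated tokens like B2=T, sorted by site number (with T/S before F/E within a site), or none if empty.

Tracing the run of input #5 (b=7, c=5, z=3):
  B1->F, B2->T, B4->T, B4->T, B4->T, B4->T, B4->T, B4->T, B4->T, B4->F
  B5->T, B5->T, B5->F, B7->E, B6->T
collecting distinct outcomes: B1=F, B2=T, B4=T, B4=F, B5=T, B5=F, B6=T, B7=E

Answer: B1=F, B2=T, B4=T, B4=F, B5=T, B5=F, B6=T, B7=E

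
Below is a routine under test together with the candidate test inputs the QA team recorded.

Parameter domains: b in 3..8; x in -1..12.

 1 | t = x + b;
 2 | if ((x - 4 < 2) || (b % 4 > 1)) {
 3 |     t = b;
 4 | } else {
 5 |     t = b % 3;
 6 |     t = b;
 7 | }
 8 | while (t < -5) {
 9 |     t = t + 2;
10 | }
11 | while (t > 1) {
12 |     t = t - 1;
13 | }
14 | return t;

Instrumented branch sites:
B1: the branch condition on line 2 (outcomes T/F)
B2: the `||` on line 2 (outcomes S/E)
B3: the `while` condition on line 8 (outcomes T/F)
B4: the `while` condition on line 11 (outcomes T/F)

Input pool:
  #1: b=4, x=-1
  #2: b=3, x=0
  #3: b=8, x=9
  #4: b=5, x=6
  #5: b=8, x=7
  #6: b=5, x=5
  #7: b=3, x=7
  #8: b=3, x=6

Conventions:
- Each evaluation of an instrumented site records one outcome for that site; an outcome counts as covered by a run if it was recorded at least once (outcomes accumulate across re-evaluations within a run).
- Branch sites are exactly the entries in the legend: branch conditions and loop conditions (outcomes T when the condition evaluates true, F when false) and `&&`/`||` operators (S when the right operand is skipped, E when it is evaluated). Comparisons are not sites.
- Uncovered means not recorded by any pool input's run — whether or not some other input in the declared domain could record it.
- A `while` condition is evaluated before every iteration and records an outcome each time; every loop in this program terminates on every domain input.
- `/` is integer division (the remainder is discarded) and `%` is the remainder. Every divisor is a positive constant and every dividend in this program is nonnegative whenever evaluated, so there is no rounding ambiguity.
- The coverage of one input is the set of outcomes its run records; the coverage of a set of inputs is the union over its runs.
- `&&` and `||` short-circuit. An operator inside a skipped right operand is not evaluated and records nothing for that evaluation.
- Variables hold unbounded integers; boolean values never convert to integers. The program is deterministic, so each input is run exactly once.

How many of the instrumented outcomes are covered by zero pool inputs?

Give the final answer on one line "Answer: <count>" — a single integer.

input #1 (b=4, x=-1): events B2->S, B1->T, B3->F, B4->T, B4->T, B4->T, B4->F; covers B1=T, B2=S, B3=F, B4=T, B4=F
input #2 (b=3, x=0): events B2->S, B1->T, B3->F, B4->T, B4->T, B4->F; covers B1=T, B2=S, B3=F, B4=T, B4=F
input #3 (b=8, x=9): events B2->E, B1->F, B3->F, B4->T, B4->T, B4->T, B4->T, B4->T, B4->T, B4->T, B4->F; covers B1=F, B2=E, B3=F, B4=T, B4=F
input #4 (b=5, x=6): events B2->E, B1->F, B3->F, B4->T, B4->T, B4->T, B4->T, B4->F; covers B1=F, B2=E, B3=F, B4=T, B4=F
input #5 (b=8, x=7): events B2->E, B1->F, B3->F, B4->T, B4->T, B4->T, B4->T, B4->T, B4->T, B4->T, B4->F; covers B1=F, B2=E, B3=F, B4=T, B4=F
input #6 (b=5, x=5): events B2->S, B1->T, B3->F, B4->T, B4->T, B4->T, B4->T, B4->F; covers B1=T, B2=S, B3=F, B4=T, B4=F
input #7 (b=3, x=7): events B2->E, B1->T, B3->F, B4->T, B4->T, B4->F; covers B1=T, B2=E, B3=F, B4=T, B4=F
input #8 (b=3, x=6): events B2->E, B1->T, B3->F, B4->T, B4->T, B4->F; covers B1=T, B2=E, B3=F, B4=T, B4=F
union over the pool: B1=T, B1=F, B2=S, B2=E, B3=F, B4=T, B4=F
uncovered (1 of 8): B3=T

Answer: 1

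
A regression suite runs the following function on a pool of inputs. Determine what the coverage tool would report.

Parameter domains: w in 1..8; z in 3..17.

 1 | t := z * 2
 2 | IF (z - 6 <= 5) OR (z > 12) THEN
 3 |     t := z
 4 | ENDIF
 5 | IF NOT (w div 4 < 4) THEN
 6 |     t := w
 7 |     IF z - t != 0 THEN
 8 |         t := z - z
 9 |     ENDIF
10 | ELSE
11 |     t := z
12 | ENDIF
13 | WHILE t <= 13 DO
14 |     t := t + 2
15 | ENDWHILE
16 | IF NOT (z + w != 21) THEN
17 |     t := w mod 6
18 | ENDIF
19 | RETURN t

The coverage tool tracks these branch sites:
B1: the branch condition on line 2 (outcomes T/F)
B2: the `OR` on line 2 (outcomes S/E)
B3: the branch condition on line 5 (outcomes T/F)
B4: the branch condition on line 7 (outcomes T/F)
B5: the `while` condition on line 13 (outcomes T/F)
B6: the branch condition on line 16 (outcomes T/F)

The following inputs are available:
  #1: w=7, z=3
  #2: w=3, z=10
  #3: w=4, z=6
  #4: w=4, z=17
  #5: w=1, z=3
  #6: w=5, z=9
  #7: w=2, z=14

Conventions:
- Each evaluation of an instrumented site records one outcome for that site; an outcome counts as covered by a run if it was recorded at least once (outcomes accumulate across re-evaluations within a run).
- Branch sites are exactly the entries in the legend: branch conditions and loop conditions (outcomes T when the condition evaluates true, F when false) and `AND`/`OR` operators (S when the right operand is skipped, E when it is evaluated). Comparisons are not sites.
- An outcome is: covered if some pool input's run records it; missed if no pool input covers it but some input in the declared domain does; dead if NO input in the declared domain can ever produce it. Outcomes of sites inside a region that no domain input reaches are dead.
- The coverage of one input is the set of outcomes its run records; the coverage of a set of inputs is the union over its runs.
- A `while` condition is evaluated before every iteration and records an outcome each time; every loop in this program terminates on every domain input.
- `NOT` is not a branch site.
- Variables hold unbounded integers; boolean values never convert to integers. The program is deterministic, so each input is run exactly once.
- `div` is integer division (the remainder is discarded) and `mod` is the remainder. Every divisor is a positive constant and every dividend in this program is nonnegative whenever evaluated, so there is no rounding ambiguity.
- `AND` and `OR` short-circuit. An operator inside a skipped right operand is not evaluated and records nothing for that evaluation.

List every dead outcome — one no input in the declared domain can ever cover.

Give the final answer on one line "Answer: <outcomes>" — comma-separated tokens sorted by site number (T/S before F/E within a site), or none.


checking every outcome against all 120 domain inputs:
  B3=T: zero occurrences over every domain input -> dead
  B4=T: zero occurrences over every domain input -> dead
  B4=F: zero occurrences over every domain input -> dead
  reachable outcomes have witnesses, e.g. B1=T (e.g. w=1, z=3), B1=F (e.g. w=1, z=12), B2=S (e.g. w=1, z=3), B2=E (e.g. w=1, z=12)
Answer: B3=T, B4=T, B4=F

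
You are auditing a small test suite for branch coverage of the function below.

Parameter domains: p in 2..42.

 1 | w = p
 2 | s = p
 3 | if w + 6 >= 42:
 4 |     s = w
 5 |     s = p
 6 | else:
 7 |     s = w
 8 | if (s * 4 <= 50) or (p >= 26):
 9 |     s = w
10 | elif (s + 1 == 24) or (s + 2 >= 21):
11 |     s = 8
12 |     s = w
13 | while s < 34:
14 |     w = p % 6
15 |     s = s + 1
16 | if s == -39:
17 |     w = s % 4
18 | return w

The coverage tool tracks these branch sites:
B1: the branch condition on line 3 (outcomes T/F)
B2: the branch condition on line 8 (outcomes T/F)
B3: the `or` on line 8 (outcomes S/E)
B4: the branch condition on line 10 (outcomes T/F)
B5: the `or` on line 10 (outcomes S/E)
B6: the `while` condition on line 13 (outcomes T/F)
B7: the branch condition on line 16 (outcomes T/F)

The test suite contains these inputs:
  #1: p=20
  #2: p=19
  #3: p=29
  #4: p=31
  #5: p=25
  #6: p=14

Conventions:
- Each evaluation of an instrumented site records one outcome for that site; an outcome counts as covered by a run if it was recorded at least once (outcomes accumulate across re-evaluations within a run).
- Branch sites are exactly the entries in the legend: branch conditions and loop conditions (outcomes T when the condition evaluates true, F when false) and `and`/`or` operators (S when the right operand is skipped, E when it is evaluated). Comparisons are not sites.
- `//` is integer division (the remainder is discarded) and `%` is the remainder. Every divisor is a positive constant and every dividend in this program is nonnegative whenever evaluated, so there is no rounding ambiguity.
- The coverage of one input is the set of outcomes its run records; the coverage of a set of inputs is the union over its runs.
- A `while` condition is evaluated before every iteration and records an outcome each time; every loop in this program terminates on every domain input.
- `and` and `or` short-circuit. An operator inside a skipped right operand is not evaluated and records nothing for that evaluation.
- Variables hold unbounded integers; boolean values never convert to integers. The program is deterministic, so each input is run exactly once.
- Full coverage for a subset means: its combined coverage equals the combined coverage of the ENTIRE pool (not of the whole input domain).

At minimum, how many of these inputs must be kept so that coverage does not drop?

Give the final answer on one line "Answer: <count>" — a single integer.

run #1 (p=20) runs B1->F, B3->E, B2->F, B5->E, B4->T, B6->T, B6->T, B6->T, B6->T, B6->T, B6->T, B6->T, B6->T, B6->T, ...; records B1=F, B2=F, B3=E, B4=T, B5=E, B6=T, B6=F, B7=F
run #2 (p=19) runs B1->F, B3->E, B2->F, B5->E, B4->T, B6->T, B6->T, B6->T, B6->T, B6->T, B6->T, B6->T, B6->T, B6->T, ...; records B1=F, B2=F, B3=E, B4=T, B5=E, B6=T, B6=F, B7=F
run #3 (p=29) runs B1->F, B3->E, B2->T, B6->T, B6->T, B6->T, B6->T, B6->T, B6->F, B7->F; records B1=F, B2=T, B3=E, B6=T, B6=F, B7=F
run #4 (p=31) runs B1->F, B3->E, B2->T, B6->T, B6->T, B6->T, B6->F, B7->F; records B1=F, B2=T, B3=E, B6=T, B6=F, B7=F
run #5 (p=25) runs B1->F, B3->E, B2->F, B5->E, B4->T, B6->T, B6->T, B6->T, B6->T, B6->T, B6->T, B6->T, B6->T, B6->T, ...; records B1=F, B2=F, B3=E, B4=T, B5=E, B6=T, B6=F, B7=F
run #6 (p=14) runs B1->F, B3->E, B2->F, B5->E, B4->F, B6->T, B6->T, B6->T, B6->T, B6->T, B6->T, B6->T, B6->T, B6->T, ...; records B1=F, B2=F, B3=E, B4=F, B5=E, B6=T, B6=F, B7=F
the full pool covers 10 outcomes: B1=F, B2=T, B2=F, B3=E, B4=T, B4=F, B5=E, B6=T, B6=F, B7=F
size 1 is not enough: best union over all size-1 subsets is 8/10
size 2 is not enough: best union over all size-2 subsets is 9/10
at size 3, {1, 3, 6} reaches all 10 outcomes; every lexicographically earlier size-3 subset fails

Answer: 3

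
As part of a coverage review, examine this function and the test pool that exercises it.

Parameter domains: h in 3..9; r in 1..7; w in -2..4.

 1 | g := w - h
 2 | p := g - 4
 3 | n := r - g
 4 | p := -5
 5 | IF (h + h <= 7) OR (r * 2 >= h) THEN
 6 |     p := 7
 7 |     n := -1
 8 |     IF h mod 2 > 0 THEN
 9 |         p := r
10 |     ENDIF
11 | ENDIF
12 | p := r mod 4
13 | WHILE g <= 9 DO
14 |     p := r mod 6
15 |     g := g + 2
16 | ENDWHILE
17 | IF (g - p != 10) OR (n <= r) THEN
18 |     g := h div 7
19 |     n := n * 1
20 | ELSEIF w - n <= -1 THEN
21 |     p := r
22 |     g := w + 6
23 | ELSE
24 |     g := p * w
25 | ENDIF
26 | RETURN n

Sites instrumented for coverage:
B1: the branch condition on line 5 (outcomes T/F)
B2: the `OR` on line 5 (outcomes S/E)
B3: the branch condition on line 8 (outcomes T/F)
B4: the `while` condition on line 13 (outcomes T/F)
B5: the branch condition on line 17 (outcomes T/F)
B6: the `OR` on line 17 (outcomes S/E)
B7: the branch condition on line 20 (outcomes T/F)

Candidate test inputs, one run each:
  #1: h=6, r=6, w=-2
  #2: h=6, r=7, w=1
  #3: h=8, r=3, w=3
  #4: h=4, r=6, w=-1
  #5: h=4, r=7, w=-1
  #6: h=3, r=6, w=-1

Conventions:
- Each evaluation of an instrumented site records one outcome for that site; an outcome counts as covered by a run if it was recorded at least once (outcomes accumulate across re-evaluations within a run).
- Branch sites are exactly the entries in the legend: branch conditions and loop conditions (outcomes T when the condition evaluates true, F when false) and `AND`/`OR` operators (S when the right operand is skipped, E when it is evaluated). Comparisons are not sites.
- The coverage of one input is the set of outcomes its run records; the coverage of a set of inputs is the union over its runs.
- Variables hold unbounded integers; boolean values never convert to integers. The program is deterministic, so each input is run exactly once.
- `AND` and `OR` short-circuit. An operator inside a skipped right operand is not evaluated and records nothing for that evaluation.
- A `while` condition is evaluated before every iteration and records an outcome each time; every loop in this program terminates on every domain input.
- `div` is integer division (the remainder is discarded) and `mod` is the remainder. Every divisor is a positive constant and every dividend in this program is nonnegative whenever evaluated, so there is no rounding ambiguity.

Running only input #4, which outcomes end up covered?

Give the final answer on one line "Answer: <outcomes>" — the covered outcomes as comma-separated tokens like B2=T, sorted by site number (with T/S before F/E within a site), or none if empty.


Running input #4 (h=4, r=6, w=-1), event by event:
  B2->E, B1->T, B3->F, B4->T, B4->T, B4->T, B4->T, B4->T, B4->T, B4->T
  B4->T, B4->F, B6->S, B5->T
deduplicating events, the covered set is: B1=T, B2=E, B3=F, B4=T, B4=F, B5=T, B6=S
Answer: B1=T, B2=E, B3=F, B4=T, B4=F, B5=T, B6=S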